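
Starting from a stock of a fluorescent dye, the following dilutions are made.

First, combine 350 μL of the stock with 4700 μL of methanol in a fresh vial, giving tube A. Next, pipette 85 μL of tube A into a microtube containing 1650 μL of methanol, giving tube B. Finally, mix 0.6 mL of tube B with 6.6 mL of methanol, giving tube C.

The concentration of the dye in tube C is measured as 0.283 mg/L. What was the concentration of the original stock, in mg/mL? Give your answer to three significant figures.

Step 1: 350 μL + 4700 μL = 5050 μL total → factor 5050/350 = 14.429
Step 2: 85 μL + 1650 μL = 1735 μL total → factor 1735/85 = 20.412
Step 3: 0.6 mL + 6.6 mL = 7.2 mL total → factor 7.2/0.6 = 12
Overall dilution factor = 14.429 × 20.412 × 12 = 3534.2
Stock = 0.283 mg/L × 3534.2 = 1000 mg/L = 1.00 mg/mL

1.00 mg/mL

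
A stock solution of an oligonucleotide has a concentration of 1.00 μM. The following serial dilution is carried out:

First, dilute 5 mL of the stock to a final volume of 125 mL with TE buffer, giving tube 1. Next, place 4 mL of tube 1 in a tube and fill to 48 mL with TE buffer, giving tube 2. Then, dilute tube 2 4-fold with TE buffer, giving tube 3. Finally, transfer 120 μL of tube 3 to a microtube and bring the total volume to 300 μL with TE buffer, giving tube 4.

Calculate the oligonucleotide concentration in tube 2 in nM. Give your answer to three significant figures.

Step 1: 5 mL brought to 125 mL → factor 125/5 = 25
Step 2: 4 mL brought to 48 mL → factor 48/4 = 12
Dilution factor through tube 2 = 25 × 12 = 300
[tube 2] = 1.00 μM / 300 = 0.003333 μM = 3.33 nM

3.33 nM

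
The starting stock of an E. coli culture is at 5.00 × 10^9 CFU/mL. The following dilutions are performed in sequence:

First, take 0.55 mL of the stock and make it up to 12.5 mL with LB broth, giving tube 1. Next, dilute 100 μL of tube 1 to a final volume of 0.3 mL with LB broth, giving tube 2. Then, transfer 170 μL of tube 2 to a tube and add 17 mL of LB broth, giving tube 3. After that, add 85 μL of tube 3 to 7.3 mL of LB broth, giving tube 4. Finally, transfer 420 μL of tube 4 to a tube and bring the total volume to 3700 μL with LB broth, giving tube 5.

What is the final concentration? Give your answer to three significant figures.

Step 1: 0.55 mL brought to 12.5 mL → factor 12.5/0.55 = 22.727
Step 2: 100 μL brought to 0.3 mL → factor 300/100 = 3
Step 3: 170 μL + 17 mL = 17170 μL total → factor 17170/170 = 101
Step 4: 85 μL + 7.3 mL = 7385 μL total → factor 7385/85 = 86.882
Step 5: 420 μL brought to 3700 μL → factor 3700/420 = 8.8095
Overall dilution factor = 22.727 × 3 × 101 × 86.882 × 8.8095 = 5.2708 × 10^6
Final = 5.00 × 10^9 CFU/mL / 5.2708 × 10^6 = 949 CFU/mL

949 CFU/mL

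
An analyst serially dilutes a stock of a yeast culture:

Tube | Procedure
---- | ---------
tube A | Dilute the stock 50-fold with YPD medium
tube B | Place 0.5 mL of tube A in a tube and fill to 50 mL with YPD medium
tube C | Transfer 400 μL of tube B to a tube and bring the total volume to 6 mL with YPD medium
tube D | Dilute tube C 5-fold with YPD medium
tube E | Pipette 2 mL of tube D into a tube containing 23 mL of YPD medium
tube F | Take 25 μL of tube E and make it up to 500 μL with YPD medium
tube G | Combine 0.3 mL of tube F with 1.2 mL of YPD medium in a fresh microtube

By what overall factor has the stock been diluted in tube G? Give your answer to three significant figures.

4.69 × 10^8

Step 1: 50-fold → factor 50
Step 2: 0.5 mL brought to 50 mL → factor 50/0.5 = 100
Step 3: 400 μL brought to 6 mL → factor 6000/400 = 15
Step 4: 5-fold → factor 5
Step 5: 2 mL + 23 mL = 25 mL total → factor 25/2 = 12.5
Step 6: 25 μL brought to 500 μL → factor 500/25 = 20
Step 7: 0.3 mL + 1.2 mL = 1.5 mL total → factor 1.5/0.3 = 5
Overall dilution factor = 50 × 100 × 15 × 5 × 12.5 × 20 × 5 = 4.6875 × 10^8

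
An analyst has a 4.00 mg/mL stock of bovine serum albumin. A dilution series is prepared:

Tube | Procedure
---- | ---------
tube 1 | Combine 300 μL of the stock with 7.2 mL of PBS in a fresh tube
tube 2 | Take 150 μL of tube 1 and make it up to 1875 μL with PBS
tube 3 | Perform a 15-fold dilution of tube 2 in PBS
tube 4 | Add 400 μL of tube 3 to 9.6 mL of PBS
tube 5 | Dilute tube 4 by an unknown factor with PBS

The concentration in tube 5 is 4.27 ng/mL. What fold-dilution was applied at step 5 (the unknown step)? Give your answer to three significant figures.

Step 1: 300 μL + 7.2 mL = 7500 μL total → factor 7500/300 = 25
Step 2: 150 μL brought to 1875 μL → factor 1875/150 = 12.5
Step 3: 15-fold → factor 15
Step 4: 400 μL + 9.6 mL = 10000 μL total → factor 10000/400 = 25
Step 5: unknown factor x
Product of known-step factors = 1.1719 × 10^5
Overall factor = 4.00 mg/mL / (4.27 ng/mL) = 9.3677 × 10^5
x = 9.3677 × 10^5 / 1.1719 × 10^5 = 7.99

7.99-fold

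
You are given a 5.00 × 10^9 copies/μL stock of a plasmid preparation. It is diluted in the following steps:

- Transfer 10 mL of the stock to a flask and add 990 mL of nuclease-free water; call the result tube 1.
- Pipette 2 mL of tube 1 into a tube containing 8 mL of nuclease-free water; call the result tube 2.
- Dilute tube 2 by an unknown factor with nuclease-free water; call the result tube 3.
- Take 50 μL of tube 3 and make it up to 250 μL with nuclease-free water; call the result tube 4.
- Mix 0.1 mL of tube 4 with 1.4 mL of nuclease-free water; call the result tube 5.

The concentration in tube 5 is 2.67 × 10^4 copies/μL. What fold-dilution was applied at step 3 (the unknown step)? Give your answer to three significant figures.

Step 1: 10 mL + 990 mL = 1000 mL total → factor 1000/10 = 100
Step 2: 2 mL + 8 mL = 10 mL total → factor 10/2 = 5
Step 3: unknown factor x
Step 4: 50 μL brought to 250 μL → factor 250/50 = 5
Step 5: 0.1 mL + 1.4 mL = 1.5 mL total → factor 1.5/0.1 = 15
Product of known-step factors = 37500
Overall factor = 5.00 × 10^9 copies/μL / (2.67 × 10^4 copies/μL) = 1.8727 × 10^5
x = 1.8727 × 10^5 / 37500 = 4.99

4.99-fold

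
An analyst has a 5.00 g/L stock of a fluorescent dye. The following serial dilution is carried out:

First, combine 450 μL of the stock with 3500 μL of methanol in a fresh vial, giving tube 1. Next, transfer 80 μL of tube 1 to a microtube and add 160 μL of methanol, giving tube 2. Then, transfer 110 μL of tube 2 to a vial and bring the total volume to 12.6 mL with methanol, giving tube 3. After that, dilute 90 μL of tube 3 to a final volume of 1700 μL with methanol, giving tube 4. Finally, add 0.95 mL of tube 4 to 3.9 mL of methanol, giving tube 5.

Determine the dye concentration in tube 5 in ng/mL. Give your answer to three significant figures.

17.2 ng/mL

Step 1: 450 μL + 3500 μL = 3950 μL total → factor 3950/450 = 8.7778
Step 2: 80 μL + 160 μL = 240 μL total → factor 240/80 = 3
Step 3: 110 μL brought to 12.6 mL → factor 12600/110 = 114.55
Step 4: 90 μL brought to 1700 μL → factor 1700/90 = 18.889
Step 5: 0.95 mL + 3.9 mL = 4.85 mL total → factor 4.85/0.95 = 5.1053
Overall dilution factor = 8.7778 × 3 × 114.55 × 18.889 × 5.1053 = 2.9088 × 10^5
Final = 5.00 g/L / 2.9088 × 10^5 = 1.719 × 10^-5 g/L = 17.2 ng/mL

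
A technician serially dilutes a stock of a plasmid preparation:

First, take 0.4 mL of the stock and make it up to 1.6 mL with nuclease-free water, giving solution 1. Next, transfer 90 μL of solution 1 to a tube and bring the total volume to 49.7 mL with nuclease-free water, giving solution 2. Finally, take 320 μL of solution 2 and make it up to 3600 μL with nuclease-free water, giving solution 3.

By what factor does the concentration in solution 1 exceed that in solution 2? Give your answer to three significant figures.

Step 1: 0.4 mL brought to 1.6 mL → factor 1.6/0.4 = 4
Step 2: 90 μL brought to 49.7 mL → factor 49700/90 = 552.22
Dilution factor to solution 1 = 4; to solution 2 = 2208.9
[solution 1]/[solution 2] = (factor to solution 2)/(factor to solution 1) = 2208.9/4 = 552

552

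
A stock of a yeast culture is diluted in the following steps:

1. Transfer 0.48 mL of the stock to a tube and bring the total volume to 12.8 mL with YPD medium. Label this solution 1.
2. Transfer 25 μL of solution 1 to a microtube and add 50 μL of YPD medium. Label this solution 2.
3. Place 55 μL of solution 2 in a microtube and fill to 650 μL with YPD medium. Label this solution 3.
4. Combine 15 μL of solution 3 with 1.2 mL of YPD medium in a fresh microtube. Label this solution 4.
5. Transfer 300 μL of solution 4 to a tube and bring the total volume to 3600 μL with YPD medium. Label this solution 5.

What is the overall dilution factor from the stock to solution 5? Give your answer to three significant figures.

Step 1: 0.48 mL brought to 12.8 mL → factor 12.8/0.48 = 26.667
Step 2: 25 μL + 50 μL = 75 μL total → factor 75/25 = 3
Step 3: 55 μL brought to 650 μL → factor 650/55 = 11.818
Step 4: 15 μL + 1.2 mL = 1215 μL total → factor 1215/15 = 81
Step 5: 300 μL brought to 3600 μL → factor 3600/300 = 12
Overall dilution factor = 26.667 × 3 × 11.818 × 81 × 12 = 9.1898 × 10^5

9.19 × 10^5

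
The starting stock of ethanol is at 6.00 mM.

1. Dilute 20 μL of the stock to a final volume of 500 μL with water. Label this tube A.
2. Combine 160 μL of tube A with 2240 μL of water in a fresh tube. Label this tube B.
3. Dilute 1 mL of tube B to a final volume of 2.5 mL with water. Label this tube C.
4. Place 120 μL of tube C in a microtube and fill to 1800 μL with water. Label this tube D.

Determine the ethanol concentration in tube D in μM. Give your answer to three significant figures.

Step 1: 20 μL brought to 500 μL → factor 500/20 = 25
Step 2: 160 μL + 2240 μL = 2400 μL total → factor 2400/160 = 15
Step 3: 1 mL brought to 2.5 mL → factor 2.5/1 = 2.5
Step 4: 120 μL brought to 1800 μL → factor 1800/120 = 15
Overall dilution factor = 25 × 15 × 2.5 × 15 = 14062
Final = 6.00 mM / 14062 = 0.0004267 mM = 0.427 μM

0.427 μM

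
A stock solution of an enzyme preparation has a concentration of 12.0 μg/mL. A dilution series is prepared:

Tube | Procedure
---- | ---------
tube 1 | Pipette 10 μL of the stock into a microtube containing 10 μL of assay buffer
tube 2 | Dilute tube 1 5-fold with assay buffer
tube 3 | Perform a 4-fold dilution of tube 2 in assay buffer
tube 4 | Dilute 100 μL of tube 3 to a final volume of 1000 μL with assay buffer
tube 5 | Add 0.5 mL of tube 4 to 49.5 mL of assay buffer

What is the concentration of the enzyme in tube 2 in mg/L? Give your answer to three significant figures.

Step 1: 10 μL + 10 μL = 20 μL total → factor 20/10 = 2
Step 2: 5-fold → factor 5
Dilution factor through tube 2 = 2 × 5 = 10
[tube 2] = 12.0 μg/mL / 10 = 1.200 μg/mL = 1.20 mg/L

1.20 mg/L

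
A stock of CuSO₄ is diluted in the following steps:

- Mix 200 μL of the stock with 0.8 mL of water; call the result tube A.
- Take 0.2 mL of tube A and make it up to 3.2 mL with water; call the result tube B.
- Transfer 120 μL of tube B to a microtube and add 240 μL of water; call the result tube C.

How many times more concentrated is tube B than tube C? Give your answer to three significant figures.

3.00

Step 1: 200 μL + 0.8 mL = 1000 μL total → factor 1000/200 = 5
Step 2: 0.2 mL brought to 3.2 mL → factor 3.2/0.2 = 16
Step 3: 120 μL + 240 μL = 360 μL total → factor 360/120 = 3
Dilution factor to tube B = 80; to tube C = 240
[tube B]/[tube C] = (factor to tube C)/(factor to tube B) = 240/80 = 3.00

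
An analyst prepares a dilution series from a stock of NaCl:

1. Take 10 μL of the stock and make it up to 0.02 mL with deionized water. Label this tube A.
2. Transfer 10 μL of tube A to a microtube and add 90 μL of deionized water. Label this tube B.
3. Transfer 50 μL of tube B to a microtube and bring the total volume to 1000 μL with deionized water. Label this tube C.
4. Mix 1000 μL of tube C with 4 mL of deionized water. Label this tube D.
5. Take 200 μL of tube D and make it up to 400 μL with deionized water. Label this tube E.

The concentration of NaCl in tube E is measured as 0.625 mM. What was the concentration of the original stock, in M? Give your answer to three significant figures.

Step 1: 10 μL brought to 0.02 mL → factor 20/10 = 2
Step 2: 10 μL + 90 μL = 100 μL total → factor 100/10 = 10
Step 3: 50 μL brought to 1000 μL → factor 1000/50 = 20
Step 4: 1000 μL + 4 mL = 5000 μL total → factor 5000/1000 = 5
Step 5: 200 μL brought to 400 μL → factor 400/200 = 2
Overall dilution factor = 2 × 10 × 20 × 5 × 2 = 4000
Stock = 0.625 mM × 4000 = 2500 mM = 2.50 M

2.50 M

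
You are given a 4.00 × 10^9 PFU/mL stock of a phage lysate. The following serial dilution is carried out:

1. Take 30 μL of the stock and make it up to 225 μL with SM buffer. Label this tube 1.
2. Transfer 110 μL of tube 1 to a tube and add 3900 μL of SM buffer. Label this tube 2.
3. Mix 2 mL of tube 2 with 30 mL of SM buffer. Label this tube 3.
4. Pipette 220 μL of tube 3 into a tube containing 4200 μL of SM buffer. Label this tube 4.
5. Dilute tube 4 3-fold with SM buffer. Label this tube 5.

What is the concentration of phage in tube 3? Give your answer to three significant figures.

Step 1: 30 μL brought to 225 μL → factor 225/30 = 7.5
Step 2: 110 μL + 3900 μL = 4010 μL total → factor 4010/110 = 36.455
Step 3: 2 mL + 30 mL = 32 mL total → factor 32/2 = 16
Dilution factor through tube 3 = 7.5 × 36.455 × 16 = 4374.5
[tube 3] = 4.00 × 10^9 PFU/mL / 4374.5 = 9.14 × 10^5 PFU/mL

9.14 × 10^5 PFU/mL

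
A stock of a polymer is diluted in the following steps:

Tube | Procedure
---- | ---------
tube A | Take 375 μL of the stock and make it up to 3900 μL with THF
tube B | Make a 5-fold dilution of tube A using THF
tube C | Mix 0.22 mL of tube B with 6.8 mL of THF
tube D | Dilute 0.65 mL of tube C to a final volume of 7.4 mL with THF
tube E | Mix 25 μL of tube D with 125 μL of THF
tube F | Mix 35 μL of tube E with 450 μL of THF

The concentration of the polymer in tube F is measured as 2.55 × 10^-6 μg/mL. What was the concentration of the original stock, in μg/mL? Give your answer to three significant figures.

4.00 μg/mL

Step 1: 375 μL brought to 3900 μL → factor 3900/375 = 10.4
Step 2: 5-fold → factor 5
Step 3: 0.22 mL + 6.8 mL = 7.02 mL total → factor 7.02/0.22 = 31.909
Step 4: 0.65 mL brought to 7.4 mL → factor 7.4/0.65 = 11.385
Step 5: 25 μL + 125 μL = 150 μL total → factor 150/25 = 6
Step 6: 35 μL + 450 μL = 485 μL total → factor 485/35 = 13.857
Overall dilution factor = 10.4 × 5 × 31.909 × 11.385 × 6 × 13.857 = 1.5706 × 10^6
Stock = 2.55 × 10^-6 μg/mL × 1.5706 × 10^6 = 4.00 μg/mL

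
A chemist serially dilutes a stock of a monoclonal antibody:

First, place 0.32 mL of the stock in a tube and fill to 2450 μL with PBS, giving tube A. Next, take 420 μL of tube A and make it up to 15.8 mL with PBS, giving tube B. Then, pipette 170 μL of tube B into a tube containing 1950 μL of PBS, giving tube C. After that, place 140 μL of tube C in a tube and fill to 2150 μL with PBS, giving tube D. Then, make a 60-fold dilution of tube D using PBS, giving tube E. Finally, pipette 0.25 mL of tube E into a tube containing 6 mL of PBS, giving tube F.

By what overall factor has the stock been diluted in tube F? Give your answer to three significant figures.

8.27 × 10^7

Step 1: 0.32 mL brought to 2450 μL → factor 2.45/0.32 = 7.6562
Step 2: 420 μL brought to 15.8 mL → factor 15800/420 = 37.619
Step 3: 170 μL + 1950 μL = 2120 μL total → factor 2120/170 = 12.471
Step 4: 140 μL brought to 2150 μL → factor 2150/140 = 15.357
Step 5: 60-fold → factor 60
Step 6: 0.25 mL + 6 mL = 6.25 mL total → factor 6.25/0.25 = 25
Overall dilution factor = 7.6562 × 37.619 × 12.471 × 15.357 × 60 × 25 = 8.2739 × 10^7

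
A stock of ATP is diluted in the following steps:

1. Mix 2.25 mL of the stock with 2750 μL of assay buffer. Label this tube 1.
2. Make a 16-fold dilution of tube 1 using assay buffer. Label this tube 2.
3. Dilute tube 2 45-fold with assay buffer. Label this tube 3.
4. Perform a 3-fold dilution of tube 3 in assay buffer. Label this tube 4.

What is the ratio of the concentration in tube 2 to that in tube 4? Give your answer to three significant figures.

135

Step 1: 2.25 mL + 2750 μL = 5 mL total → factor 5/2.25 = 2.2222
Step 2: 16-fold → factor 16
Step 3: 45-fold → factor 45
Step 4: 3-fold → factor 3
Dilution factor to tube 2 = 35.556; to tube 4 = 4800
[tube 2]/[tube 4] = (factor to tube 4)/(factor to tube 2) = 4800/35.556 = 135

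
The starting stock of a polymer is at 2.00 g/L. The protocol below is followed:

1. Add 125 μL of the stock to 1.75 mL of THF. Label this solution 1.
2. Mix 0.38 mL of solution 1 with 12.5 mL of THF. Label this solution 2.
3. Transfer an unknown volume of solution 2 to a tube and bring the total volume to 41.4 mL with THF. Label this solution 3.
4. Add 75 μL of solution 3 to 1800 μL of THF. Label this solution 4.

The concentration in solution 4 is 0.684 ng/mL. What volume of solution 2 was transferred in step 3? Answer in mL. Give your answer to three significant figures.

Step 1: 125 μL + 1.75 mL = 1875 μL total → factor 1875/125 = 15
Step 2: 0.38 mL + 12.5 mL = 12.88 mL total → factor 12.88/0.38 = 33.895
Step 3: v brought to 41.4 mL → factor = 41.4 mL/v
Step 4: 75 μL + 1800 μL = 1875 μL total → factor 1875/75 = 25
Product of known-step factors = 12711
Overall factor = 2.00 g/L / (0.684 ng/mL) = 2.924 × 10^6
Step-3 factor = 2.924 × 10^6 / 12711 = 230.04
v = 41.4 mL / 230.04 = 0.180 mL

0.180 mL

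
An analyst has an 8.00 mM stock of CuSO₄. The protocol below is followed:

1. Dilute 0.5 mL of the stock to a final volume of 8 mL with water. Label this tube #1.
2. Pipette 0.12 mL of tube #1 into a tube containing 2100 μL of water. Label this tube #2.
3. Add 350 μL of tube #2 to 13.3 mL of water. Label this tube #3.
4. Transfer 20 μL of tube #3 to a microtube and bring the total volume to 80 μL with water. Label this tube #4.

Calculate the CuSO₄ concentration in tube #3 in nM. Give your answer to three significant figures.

Step 1: 0.5 mL brought to 8 mL → factor 8/0.5 = 16
Step 2: 0.12 mL + 2100 μL = 2.22 mL total → factor 2.22/0.12 = 18.5
Step 3: 350 μL + 13.3 mL = 13650 μL total → factor 13650/350 = 39
Dilution factor through tube #3 = 16 × 18.5 × 39 = 11544
[tube #3] = 8.00 mM / 11544 = 0.0006930 mM = 693 nM

693 nM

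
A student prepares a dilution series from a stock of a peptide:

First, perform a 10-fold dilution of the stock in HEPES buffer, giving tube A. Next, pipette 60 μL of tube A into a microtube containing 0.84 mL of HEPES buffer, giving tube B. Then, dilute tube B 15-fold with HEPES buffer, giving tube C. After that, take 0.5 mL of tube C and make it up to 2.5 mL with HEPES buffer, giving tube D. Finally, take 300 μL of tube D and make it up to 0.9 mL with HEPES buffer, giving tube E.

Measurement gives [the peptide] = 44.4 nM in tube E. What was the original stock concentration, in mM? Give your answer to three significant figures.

Step 1: 10-fold → factor 10
Step 2: 60 μL + 0.84 mL = 900 μL total → factor 900/60 = 15
Step 3: 15-fold → factor 15
Step 4: 0.5 mL brought to 2.5 mL → factor 2.5/0.5 = 5
Step 5: 300 μL brought to 0.9 mL → factor 900/300 = 3
Overall dilution factor = 10 × 15 × 15 × 5 × 3 = 33750
Stock = 44.4 nM × 33750 = 1.498 × 10^6 nM = 1.50 mM

1.50 mM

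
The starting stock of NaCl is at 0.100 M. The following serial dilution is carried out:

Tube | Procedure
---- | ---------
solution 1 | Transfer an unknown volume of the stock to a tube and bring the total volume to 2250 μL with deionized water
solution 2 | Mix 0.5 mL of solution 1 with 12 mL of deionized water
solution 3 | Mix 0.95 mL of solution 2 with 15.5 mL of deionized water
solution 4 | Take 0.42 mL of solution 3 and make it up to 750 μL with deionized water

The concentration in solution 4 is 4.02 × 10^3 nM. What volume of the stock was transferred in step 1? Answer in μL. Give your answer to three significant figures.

Step 1: v brought to 2250 μL → factor = 2250 μL/v
Step 2: 0.5 mL + 12 mL = 12.5 mL total → factor 12.5/0.5 = 25
Step 3: 0.95 mL + 15.5 mL = 16.45 mL total → factor 16.45/0.95 = 17.316
Step 4: 0.42 mL brought to 750 μL → factor 0.75/0.42 = 1.7857
Product of known-step factors = 773.03
Overall factor = 0.100 M / (4.02 × 10^3 nM) = 24876
Step-1 factor = 24876 / 773.03 = 32.18
v = 2250 μL / 32.18 = 69.9 μL

69.9 μL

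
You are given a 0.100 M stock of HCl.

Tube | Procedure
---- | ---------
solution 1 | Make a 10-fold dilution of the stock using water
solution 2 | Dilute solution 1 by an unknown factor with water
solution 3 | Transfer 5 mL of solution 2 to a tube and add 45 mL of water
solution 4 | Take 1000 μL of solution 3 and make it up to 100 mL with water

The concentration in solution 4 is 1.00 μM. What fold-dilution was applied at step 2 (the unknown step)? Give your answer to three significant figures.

10.0-fold

Step 1: 10-fold → factor 10
Step 2: unknown factor x
Step 3: 5 mL + 45 mL = 50 mL total → factor 50/5 = 10
Step 4: 1000 μL brought to 100 mL → factor 1 × 10^5/1000 = 100
Product of known-step factors = 10000
Overall factor = 0.100 M / (1.00 μM) = 1 × 10^5
x = 1 × 10^5 / 10000 = 10.0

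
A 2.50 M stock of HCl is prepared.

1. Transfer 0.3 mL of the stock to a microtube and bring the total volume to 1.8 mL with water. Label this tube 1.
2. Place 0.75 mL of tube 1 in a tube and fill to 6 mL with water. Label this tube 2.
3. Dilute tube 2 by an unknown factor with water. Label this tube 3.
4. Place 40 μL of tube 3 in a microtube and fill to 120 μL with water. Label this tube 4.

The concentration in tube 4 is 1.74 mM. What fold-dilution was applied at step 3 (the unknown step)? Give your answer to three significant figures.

9.98-fold

Step 1: 0.3 mL brought to 1.8 mL → factor 1.8/0.3 = 6
Step 2: 0.75 mL brought to 6 mL → factor 6/0.75 = 8
Step 3: unknown factor x
Step 4: 40 μL brought to 120 μL → factor 120/40 = 3
Product of known-step factors = 144
Overall factor = 2.50 M / (1.74 mM) = 1436.8
x = 1436.8 / 144 = 9.98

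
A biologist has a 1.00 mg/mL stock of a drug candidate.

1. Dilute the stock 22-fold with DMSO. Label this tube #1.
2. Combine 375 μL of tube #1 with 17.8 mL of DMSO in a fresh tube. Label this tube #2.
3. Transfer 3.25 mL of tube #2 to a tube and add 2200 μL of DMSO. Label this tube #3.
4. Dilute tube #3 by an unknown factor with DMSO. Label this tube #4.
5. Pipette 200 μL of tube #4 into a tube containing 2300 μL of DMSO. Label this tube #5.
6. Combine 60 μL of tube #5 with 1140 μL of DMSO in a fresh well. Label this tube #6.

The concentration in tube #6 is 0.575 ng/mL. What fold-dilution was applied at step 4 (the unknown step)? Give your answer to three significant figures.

3.89-fold

Step 1: 22-fold → factor 22
Step 2: 375 μL + 17.8 mL = 18175 μL total → factor 18175/375 = 48.467
Step 3: 3.25 mL + 2200 μL = 5.45 mL total → factor 5.45/3.25 = 1.6769
Step 4: unknown factor x
Step 5: 200 μL + 2300 μL = 2500 μL total → factor 2500/200 = 12.5
Step 6: 60 μL + 1140 μL = 1200 μL total → factor 1200/60 = 20
Product of known-step factors = 4.4701 × 10^5
Overall factor = 1.00 mg/mL / (0.575 ng/mL) = 1.7391 × 10^6
x = 1.7391 × 10^6 / 4.4701 × 10^5 = 3.89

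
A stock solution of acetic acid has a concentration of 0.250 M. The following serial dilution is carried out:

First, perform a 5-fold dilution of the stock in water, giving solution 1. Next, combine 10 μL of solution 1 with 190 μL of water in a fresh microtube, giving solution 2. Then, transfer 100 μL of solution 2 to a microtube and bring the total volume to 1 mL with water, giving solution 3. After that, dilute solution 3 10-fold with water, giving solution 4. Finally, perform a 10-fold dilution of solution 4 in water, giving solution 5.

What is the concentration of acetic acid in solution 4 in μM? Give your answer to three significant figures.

25.0 μM

Step 1: 5-fold → factor 5
Step 2: 10 μL + 190 μL = 200 μL total → factor 200/10 = 20
Step 3: 100 μL brought to 1 mL → factor 1000/100 = 10
Step 4: 10-fold → factor 10
Dilution factor through solution 4 = 5 × 20 × 10 × 10 = 10000
[solution 4] = 0.250 M / 10000 = 2.500 × 10^-5 M = 25.0 μM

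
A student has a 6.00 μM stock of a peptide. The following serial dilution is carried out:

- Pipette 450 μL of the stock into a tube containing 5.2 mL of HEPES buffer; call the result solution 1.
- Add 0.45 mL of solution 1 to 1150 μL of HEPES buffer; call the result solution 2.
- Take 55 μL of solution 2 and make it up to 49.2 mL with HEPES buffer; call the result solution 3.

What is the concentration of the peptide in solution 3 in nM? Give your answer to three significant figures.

0.150 nM

Step 1: 450 μL + 5.2 mL = 5650 μL total → factor 5650/450 = 12.556
Step 2: 0.45 mL + 1150 μL = 1.6 mL total → factor 1.6/0.45 = 3.5556
Step 3: 55 μL brought to 49.2 mL → factor 49200/55 = 894.55
Overall dilution factor = 12.556 × 3.5556 × 894.55 = 39934
Final = 6.00 μM / 39934 = 0.0001502 μM = 0.150 nM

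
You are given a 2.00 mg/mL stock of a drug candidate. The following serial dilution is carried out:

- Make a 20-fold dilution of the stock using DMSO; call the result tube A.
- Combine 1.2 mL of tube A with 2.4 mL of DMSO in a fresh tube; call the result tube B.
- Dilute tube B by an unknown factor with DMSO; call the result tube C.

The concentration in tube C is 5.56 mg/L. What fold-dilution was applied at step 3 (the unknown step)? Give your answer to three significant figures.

6.00-fold

Step 1: 20-fold → factor 20
Step 2: 1.2 mL + 2.4 mL = 3.6 mL total → factor 3.6/1.2 = 3
Step 3: unknown factor x
Product of known-step factors = 60
Overall factor = 2.00 mg/mL / (5.56 mg/L) = 359.71
x = 359.71 / 60 = 6.00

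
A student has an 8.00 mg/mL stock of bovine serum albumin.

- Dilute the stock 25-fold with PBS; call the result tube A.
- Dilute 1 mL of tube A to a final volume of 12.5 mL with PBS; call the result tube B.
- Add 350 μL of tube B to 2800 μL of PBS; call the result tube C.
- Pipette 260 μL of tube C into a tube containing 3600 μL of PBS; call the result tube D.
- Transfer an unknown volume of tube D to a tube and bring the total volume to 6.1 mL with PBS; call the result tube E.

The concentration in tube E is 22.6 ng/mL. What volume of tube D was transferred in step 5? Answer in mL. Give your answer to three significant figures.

Step 1: 25-fold → factor 25
Step 2: 1 mL brought to 12.5 mL → factor 12.5/1 = 12.5
Step 3: 350 μL + 2800 μL = 3150 μL total → factor 3150/350 = 9
Step 4: 260 μL + 3600 μL = 3860 μL total → factor 3860/260 = 14.846
Step 5: v brought to 6.1 mL → factor = 6.1 mL/v
Product of known-step factors = 41755
Overall factor = 8.00 mg/mL / (22.6 ng/mL) = 3.5398 × 10^5
Step-5 factor = 3.5398 × 10^5 / 41755 = 8.4776
v = 6.1 mL / 8.4776 = 0.720 mL

0.720 mL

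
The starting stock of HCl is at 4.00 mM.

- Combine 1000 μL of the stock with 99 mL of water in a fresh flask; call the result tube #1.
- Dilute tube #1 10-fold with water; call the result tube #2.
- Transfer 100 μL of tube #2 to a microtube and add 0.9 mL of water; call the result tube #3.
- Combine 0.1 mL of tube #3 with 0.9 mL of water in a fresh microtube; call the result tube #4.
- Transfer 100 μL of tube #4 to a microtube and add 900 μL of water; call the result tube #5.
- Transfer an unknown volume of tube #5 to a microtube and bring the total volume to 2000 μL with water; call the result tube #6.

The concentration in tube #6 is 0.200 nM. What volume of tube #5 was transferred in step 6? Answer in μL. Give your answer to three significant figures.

100 μL

Step 1: 1000 μL + 99 mL = 1 × 10^5 μL total → factor 1 × 10^5/1000 = 100
Step 2: 10-fold → factor 10
Step 3: 100 μL + 0.9 mL = 1000 μL total → factor 1000/100 = 10
Step 4: 0.1 mL + 0.9 mL = 1 mL total → factor 1/0.1 = 10
Step 5: 100 μL + 900 μL = 1000 μL total → factor 1000/100 = 10
Step 6: v brought to 2000 μL → factor = 2000 μL/v
Product of known-step factors = 1 × 10^6
Overall factor = 4.00 mM / (0.200 nM) = 2 × 10^7
Step-6 factor = 2 × 10^7 / 1 × 10^6 = 20
v = 2000 μL / 20 = 100 μL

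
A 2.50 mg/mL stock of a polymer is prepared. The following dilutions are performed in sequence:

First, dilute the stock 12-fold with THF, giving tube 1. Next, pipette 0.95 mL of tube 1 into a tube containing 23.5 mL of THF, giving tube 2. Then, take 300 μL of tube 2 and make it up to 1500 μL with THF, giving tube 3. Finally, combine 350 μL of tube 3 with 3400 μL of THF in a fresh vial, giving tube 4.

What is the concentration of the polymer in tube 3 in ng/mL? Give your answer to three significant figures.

1.62 × 10^3 ng/mL

Step 1: 12-fold → factor 12
Step 2: 0.95 mL + 23.5 mL = 24.45 mL total → factor 24.45/0.95 = 25.737
Step 3: 300 μL brought to 1500 μL → factor 1500/300 = 5
Dilution factor through tube 3 = 12 × 25.737 × 5 = 1544.2
[tube 3] = 2.50 mg/mL / 1544.2 = 0.001619 mg/mL = 1.62 × 10^3 ng/mL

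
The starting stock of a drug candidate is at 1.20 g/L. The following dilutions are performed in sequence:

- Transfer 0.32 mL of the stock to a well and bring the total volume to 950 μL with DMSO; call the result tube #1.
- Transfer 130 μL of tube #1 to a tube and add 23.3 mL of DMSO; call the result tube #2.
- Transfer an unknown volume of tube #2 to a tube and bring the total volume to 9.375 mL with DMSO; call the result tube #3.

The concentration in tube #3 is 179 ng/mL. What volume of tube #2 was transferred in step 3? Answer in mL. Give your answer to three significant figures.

Step 1: 0.32 mL brought to 950 μL → factor 0.95/0.32 = 2.9688
Step 2: 130 μL + 23.3 mL = 23430 μL total → factor 23430/130 = 180.23
Step 3: v brought to 9.375 mL → factor = 9.375 mL/v
Product of known-step factors = 535.06
Overall factor = 1.20 g/L / (179 ng/mL) = 6703.9
Step-3 factor = 6703.9 / 535.06 = 12.529
v = 9.375 mL / 12.529 = 0.748 mL

0.748 mL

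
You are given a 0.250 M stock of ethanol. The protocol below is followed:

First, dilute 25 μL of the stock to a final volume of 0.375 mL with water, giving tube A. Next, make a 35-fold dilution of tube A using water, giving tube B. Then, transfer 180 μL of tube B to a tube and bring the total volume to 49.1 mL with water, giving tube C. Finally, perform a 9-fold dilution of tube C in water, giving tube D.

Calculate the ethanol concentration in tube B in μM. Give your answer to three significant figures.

476 μM

Step 1: 25 μL brought to 0.375 mL → factor 375/25 = 15
Step 2: 35-fold → factor 35
Dilution factor through tube B = 15 × 35 = 525
[tube B] = 0.250 M / 525 = 0.0004762 M = 476 μM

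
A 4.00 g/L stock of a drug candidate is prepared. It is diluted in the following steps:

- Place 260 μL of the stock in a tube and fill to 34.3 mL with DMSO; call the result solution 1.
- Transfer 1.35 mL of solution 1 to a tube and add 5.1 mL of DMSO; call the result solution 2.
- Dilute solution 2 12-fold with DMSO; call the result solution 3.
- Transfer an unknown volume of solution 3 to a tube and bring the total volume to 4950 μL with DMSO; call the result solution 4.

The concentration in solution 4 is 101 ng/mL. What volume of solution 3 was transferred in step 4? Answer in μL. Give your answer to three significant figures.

Step 1: 260 μL brought to 34.3 mL → factor 34300/260 = 131.92
Step 2: 1.35 mL + 5.1 mL = 6.45 mL total → factor 6.45/1.35 = 4.7778
Step 3: 12-fold → factor 12
Step 4: v brought to 4950 μL → factor = 4950 μL/v
Product of known-step factors = 7563.6
Overall factor = 4.00 g/L / (101 ng/mL) = 39604
Step-4 factor = 39604 / 7563.6 = 5.2361
v = 4950 μL / 5.2361 = 945 μL

945 μL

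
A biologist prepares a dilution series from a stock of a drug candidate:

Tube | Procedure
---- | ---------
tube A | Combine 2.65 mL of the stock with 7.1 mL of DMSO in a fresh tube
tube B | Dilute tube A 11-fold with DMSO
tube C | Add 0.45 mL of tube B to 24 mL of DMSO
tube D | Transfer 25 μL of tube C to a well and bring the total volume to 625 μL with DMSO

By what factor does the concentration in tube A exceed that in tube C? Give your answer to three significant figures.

598

Step 1: 2.65 mL + 7.1 mL = 9.75 mL total → factor 9.75/2.65 = 3.6792
Step 2: 11-fold → factor 11
Step 3: 0.45 mL + 24 mL = 24.45 mL total → factor 24.45/0.45 = 54.333
Dilution factor to tube A = 3.6792; to tube C = 2199
[tube A]/[tube C] = (factor to tube C)/(factor to tube A) = 2199/3.6792 = 598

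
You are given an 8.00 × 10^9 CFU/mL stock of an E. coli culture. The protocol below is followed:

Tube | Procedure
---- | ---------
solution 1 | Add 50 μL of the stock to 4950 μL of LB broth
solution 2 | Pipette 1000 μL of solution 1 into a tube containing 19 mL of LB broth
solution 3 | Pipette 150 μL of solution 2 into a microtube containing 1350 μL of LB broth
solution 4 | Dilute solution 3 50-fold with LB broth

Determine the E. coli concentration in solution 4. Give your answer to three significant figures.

Step 1: 50 μL + 4950 μL = 5000 μL total → factor 5000/50 = 100
Step 2: 1000 μL + 19 mL = 20000 μL total → factor 20000/1000 = 20
Step 3: 150 μL + 1350 μL = 1500 μL total → factor 1500/150 = 10
Step 4: 50-fold → factor 50
Overall dilution factor = 100 × 20 × 10 × 50 = 1 × 10^6
Final = 8.00 × 10^9 CFU/mL / 1 × 10^6 = 8.00 × 10^3 CFU/mL

8.00 × 10^3 CFU/mL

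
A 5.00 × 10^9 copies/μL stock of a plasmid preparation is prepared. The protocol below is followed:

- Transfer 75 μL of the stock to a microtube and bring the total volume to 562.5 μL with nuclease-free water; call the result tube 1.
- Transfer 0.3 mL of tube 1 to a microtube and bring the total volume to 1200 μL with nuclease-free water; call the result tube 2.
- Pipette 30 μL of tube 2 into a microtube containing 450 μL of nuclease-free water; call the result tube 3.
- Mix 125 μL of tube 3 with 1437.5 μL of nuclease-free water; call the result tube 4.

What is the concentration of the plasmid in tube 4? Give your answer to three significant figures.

Step 1: 75 μL brought to 562.5 μL → factor 562.5/75 = 7.5
Step 2: 0.3 mL brought to 1200 μL → factor 1.2/0.3 = 4
Step 3: 30 μL + 450 μL = 480 μL total → factor 480/30 = 16
Step 4: 125 μL + 1437.5 μL = 1562.5 μL total → factor 1562.5/125 = 12.5
Overall dilution factor = 7.5 × 4 × 16 × 12.5 = 6000
Final = 5.00 × 10^9 copies/μL / 6000 = 8.33 × 10^5 copies/μL

8.33 × 10^5 copies/μL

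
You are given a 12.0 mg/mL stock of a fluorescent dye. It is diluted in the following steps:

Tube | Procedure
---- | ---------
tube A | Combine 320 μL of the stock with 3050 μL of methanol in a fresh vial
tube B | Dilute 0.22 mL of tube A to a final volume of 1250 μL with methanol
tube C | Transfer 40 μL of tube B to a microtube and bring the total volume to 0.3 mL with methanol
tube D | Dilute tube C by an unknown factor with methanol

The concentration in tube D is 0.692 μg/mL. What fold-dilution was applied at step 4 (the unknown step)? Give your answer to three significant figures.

38.6-fold

Step 1: 320 μL + 3050 μL = 3370 μL total → factor 3370/320 = 10.531
Step 2: 0.22 mL brought to 1250 μL → factor 1.25/0.22 = 5.6818
Step 3: 40 μL brought to 0.3 mL → factor 300/40 = 7.5
Step 4: unknown factor x
Product of known-step factors = 448.77
Overall factor = 12.0 mg/mL / (0.692 μg/mL) = 17341
x = 17341 / 448.77 = 38.6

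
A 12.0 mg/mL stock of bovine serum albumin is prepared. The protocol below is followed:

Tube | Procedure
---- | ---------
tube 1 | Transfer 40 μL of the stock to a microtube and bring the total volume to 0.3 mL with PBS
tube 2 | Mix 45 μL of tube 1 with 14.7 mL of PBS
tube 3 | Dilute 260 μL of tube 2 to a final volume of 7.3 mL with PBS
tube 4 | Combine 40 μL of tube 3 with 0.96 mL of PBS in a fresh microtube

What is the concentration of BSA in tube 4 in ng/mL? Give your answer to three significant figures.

6.96 ng/mL

Step 1: 40 μL brought to 0.3 mL → factor 300/40 = 7.5
Step 2: 45 μL + 14.7 mL = 14745 μL total → factor 14745/45 = 327.67
Step 3: 260 μL brought to 7.3 mL → factor 7300/260 = 28.077
Step 4: 40 μL + 0.96 mL = 1000 μL total → factor 1000/40 = 25
Overall dilution factor = 7.5 × 327.67 × 28.077 × 25 = 1.725 × 10^6
Final = 12.0 mg/mL / 1.725 × 10^6 = 6.957 × 10^-6 mg/mL = 6.96 ng/mL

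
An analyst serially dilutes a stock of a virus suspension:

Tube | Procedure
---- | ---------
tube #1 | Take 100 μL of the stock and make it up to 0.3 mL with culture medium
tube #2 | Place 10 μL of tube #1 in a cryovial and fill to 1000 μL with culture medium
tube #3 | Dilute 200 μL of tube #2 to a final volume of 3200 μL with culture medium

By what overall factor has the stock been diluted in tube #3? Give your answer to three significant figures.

Step 1: 100 μL brought to 0.3 mL → factor 300/100 = 3
Step 2: 10 μL brought to 1000 μL → factor 1000/10 = 100
Step 3: 200 μL brought to 3200 μL → factor 3200/200 = 16
Overall dilution factor = 3 × 100 × 16 = 4800

4.80 × 10^3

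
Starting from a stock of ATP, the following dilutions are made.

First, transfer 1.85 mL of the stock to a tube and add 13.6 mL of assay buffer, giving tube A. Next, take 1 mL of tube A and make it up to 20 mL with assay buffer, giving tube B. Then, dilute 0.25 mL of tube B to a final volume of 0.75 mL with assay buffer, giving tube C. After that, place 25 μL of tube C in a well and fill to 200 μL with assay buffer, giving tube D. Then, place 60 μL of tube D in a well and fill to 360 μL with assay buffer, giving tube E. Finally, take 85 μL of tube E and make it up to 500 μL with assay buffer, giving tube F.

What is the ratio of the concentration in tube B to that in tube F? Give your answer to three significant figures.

Step 1: 1.85 mL + 13.6 mL = 15.45 mL total → factor 15.45/1.85 = 8.3514
Step 2: 1 mL brought to 20 mL → factor 20/1 = 20
Step 3: 0.25 mL brought to 0.75 mL → factor 0.75/0.25 = 3
Step 4: 25 μL brought to 200 μL → factor 200/25 = 8
Step 5: 60 μL brought to 360 μL → factor 360/60 = 6
Step 6: 85 μL brought to 500 μL → factor 500/85 = 5.8824
Dilution factor to tube B = 167.03; to tube F = 1.4148 × 10^5
[tube B]/[tube F] = (factor to tube F)/(factor to tube B) = 1.4148 × 10^5/167.03 = 847

847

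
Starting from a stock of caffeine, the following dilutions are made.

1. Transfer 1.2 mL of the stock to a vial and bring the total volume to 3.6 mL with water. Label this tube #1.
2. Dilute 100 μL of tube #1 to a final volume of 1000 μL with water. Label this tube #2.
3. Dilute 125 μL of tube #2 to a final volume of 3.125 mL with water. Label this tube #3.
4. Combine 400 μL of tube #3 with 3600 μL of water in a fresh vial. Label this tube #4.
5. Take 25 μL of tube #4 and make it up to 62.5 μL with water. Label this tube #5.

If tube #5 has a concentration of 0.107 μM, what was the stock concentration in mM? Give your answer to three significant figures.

2.01 mM

Step 1: 1.2 mL brought to 3.6 mL → factor 3.6/1.2 = 3
Step 2: 100 μL brought to 1000 μL → factor 1000/100 = 10
Step 3: 125 μL brought to 3.125 mL → factor 3125/125 = 25
Step 4: 400 μL + 3600 μL = 4000 μL total → factor 4000/400 = 10
Step 5: 25 μL brought to 62.5 μL → factor 62.5/25 = 2.5
Overall dilution factor = 3 × 10 × 25 × 10 × 2.5 = 18750
Stock = 0.107 μM × 18750 = 2006 μM = 2.01 mM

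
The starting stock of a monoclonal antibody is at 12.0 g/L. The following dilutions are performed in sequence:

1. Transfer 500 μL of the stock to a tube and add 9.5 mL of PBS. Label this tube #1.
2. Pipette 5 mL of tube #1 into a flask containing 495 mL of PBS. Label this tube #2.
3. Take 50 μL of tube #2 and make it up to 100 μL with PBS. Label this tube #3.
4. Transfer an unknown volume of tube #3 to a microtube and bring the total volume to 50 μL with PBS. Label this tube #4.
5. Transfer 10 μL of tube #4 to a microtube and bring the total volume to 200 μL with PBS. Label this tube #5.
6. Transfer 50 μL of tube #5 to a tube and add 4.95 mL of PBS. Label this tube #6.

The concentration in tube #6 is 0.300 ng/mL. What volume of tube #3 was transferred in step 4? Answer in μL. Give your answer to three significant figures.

Step 1: 500 μL + 9.5 mL = 10000 μL total → factor 10000/500 = 20
Step 2: 5 mL + 495 mL = 500 mL total → factor 500/5 = 100
Step 3: 50 μL brought to 100 μL → factor 100/50 = 2
Step 4: v brought to 50 μL → factor = 50 μL/v
Step 5: 10 μL brought to 200 μL → factor 200/10 = 20
Step 6: 50 μL + 4.95 mL = 5000 μL total → factor 5000/50 = 100
Product of known-step factors = 8 × 10^6
Overall factor = 12.0 g/L / (0.300 ng/mL) = 4 × 10^7
Step-4 factor = 4 × 10^7 / 8 × 10^6 = 5
v = 50 μL / 5 = 10.0 μL

10.0 μL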